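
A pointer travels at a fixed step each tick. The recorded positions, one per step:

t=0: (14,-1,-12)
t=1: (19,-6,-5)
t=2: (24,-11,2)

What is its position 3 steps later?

(39,-26,23)

The position changes by (+5,-5,+7) every step.
step 3: (24,-11,2) + (+5,-5,+7) → (29,-16,9)
step 4: (29,-16,9) + (+5,-5,+7) → (34,-21,16)
step 5: (34,-21,16) + (+5,-5,+7) → (39,-26,23)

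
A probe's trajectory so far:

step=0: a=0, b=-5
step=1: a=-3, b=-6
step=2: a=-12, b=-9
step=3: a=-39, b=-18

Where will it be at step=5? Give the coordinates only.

a=-363, b=-126

Consecutive displacements (-3, -1), (-9, -3), (-27, -9) scale by a factor of 3 each step.
step 4: a=-39, b=-18 + (-81, -27) → a=-120, b=-45
step 5: a=-120, b=-45 + (-243, -81) → a=-363, b=-126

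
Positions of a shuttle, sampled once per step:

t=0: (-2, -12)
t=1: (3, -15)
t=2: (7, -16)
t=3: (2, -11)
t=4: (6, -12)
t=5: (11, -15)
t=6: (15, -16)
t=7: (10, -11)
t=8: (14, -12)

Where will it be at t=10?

(23, -16)

Differencing gives (+5, -3), (+4, -1), (-5, +5), (+4, -1), (+5, -3), (+4, -1), (-5, +5), (+4, -1). This is the pattern (+5, -3), (+4, -1), (-5, +5), (+4, -1) repeated.
step 9: apply (+5, -3) → (19, -15)
step 10: apply (+4, -1) → (23, -16)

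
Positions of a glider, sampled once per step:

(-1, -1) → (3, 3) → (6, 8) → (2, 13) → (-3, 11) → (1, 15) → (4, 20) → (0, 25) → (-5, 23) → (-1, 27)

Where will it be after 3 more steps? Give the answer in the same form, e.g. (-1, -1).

Differencing gives (+4, +4), (+3, +5), (-4, +5), (-5, -2), (+4, +4), (+3, +5), (-4, +5), (-5, -2), (+4, +4). This is the pattern (+4, +4), (+3, +5), (-4, +5), (-5, -2) repeated.
step 10: apply (+3, +5) → (2, 32)
step 11: apply (-4, +5) → (-2, 37)
step 12: apply (-5, -2) → (-7, 35)

(-7, 35)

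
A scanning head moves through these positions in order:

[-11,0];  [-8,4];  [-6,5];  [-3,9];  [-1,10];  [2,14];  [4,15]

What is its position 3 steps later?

Step-to-step displacements: [+3,+4], [+2,+1], [+3,+4], [+2,+1], [+3,+4], [+2,+1] — a repeating cycle of length 2.
step 7: apply [+3,+4] → [7,19]
step 8: apply [+2,+1] → [9,20]
step 9: apply [+3,+4] → [12,24]

[12,24]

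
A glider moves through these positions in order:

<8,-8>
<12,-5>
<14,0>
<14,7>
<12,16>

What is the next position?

<8,27>

Successive displacements: <+4,+3>, <+2,+5>, <+0,+7>, <-2,+9> — each changes by <-2,+2>.
step 5: <12,16> + <-4,+11> → <8,27>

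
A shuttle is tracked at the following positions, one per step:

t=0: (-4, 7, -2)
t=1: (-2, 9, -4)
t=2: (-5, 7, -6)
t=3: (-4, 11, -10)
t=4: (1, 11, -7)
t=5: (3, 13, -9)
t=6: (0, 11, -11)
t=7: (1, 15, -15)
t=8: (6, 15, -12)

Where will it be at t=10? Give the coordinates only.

(5, 15, -16)

The moves between consecutive positions are (+2, +2, -2), (-3, -2, -2), (+1, +4, -4), (+5, +0, +3), (+2, +2, -2), (-3, -2, -2), (+1, +4, -4), (+5, +0, +3); they repeat the 4-cycle [(+2, +2, -2), (-3, -2, -2), (+1, +4, -4), (+5, +0, +3)].
step 9: apply (+2, +2, -2) → (8, 17, -14)
step 10: apply (-3, -2, -2) → (5, 15, -16)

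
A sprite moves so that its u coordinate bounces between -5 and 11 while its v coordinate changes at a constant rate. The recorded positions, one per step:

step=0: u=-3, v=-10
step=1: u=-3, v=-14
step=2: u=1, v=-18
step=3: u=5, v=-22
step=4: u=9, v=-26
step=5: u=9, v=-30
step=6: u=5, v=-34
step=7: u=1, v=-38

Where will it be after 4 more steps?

u=5, v=-54

The u coordinate travels 4 per step and bounces off the walls at -5 and 11.
  step 8: 1 → -3
  step 9: -3 → -3
  step 10: -3 → 1
  step 11: 1 → 5
The v coordinate changes by -4 each step: at step 11 it is -54.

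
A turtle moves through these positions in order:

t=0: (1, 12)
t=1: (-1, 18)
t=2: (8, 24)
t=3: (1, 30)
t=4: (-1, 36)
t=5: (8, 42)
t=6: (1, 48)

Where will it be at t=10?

(-1, 72)

First: cycles through 1, -1, 8 every 3 steps. Step 10 lands at position 1 of the cycle → -1.
Second: linear, +6 per step → 72 at step 10.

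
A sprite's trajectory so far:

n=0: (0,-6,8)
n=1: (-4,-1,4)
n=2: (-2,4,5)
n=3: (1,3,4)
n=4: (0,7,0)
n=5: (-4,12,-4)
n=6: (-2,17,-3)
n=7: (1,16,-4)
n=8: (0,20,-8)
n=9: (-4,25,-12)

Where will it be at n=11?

(1,29,-12)

The moves between consecutive positions are (-4,+5,-4), (+2,+5,+1), (+3,-1,-1), (-1,+4,-4), (-4,+5,-4), (+2,+5,+1), (+3,-1,-1), (-1,+4,-4), (-4,+5,-4); they repeat the 4-cycle [(-4,+5,-4), (+2,+5,+1), (+3,-1,-1), (-1,+4,-4)].
step 10: apply (+2,+5,+1) → (-2,30,-11)
step 11: apply (+3,-1,-1) → (1,29,-12)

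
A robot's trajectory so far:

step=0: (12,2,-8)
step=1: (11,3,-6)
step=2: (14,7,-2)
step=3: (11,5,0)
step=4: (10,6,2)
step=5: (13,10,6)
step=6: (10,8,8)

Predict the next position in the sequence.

(9,9,10)

Differencing gives (-1,+1,+2), (+3,+4,+4), (-3,-2,+2), (-1,+1,+2), (+3,+4,+4), (-3,-2,+2). This is the pattern (-1,+1,+2), (+3,+4,+4), (-3,-2,+2) repeated.
step 7: apply (-1,+1,+2) → (9,9,10)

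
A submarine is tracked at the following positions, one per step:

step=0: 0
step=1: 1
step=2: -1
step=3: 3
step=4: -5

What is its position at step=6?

-21

Consecutive displacements +1, -2, +4, -8 scale by a factor of -2 each step.
step 5: -5 + 16 → 11
step 6: 11 − 32 → -21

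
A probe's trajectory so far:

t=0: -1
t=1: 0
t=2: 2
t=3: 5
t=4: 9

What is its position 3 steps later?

Taking differences between consecutive positions: +1, +2, +3, +4. These grow by +1 each step.
step 5: 9 + 5 → 14
step 6: 14 + 6 → 20
step 7: 20 + 7 → 27

27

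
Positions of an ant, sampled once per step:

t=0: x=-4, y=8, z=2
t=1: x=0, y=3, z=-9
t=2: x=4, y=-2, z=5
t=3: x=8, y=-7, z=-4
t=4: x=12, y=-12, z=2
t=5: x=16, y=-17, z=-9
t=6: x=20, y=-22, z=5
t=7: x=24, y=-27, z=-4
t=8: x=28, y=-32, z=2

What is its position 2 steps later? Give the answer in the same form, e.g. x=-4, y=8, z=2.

x=36, y=-42, z=5

X: linear, +4 per step → 36 at step 10.
Y: linear, -5 per step → -42 at step 10.
Z: cycles through 2, -9, 5, -4 every 4 steps. Step 10 lands at position 2 of the cycle → 5.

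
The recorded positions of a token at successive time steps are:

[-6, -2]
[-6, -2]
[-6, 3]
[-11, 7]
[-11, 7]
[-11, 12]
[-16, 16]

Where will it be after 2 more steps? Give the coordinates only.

[-16, 21]

Step-to-step displacements: [+0, +0], [+0, +5], [-5, +4], [+0, +0], [+0, +5], [-5, +4] — a repeating cycle of length 3.
step 7: apply [+0, +0] → [-16, 16]
step 8: apply [+0, +5] → [-16, 21]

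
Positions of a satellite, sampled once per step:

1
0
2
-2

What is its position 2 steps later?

-10

Consecutive displacements -1, +2, -4 scale by a factor of -2 each step.
step 4: -2 + 8 → 6
step 5: 6 − 16 → -10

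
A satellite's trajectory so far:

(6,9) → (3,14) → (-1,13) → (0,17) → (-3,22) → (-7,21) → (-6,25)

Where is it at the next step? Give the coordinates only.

Step-to-step displacements: (-3,+5), (-4,-1), (+1,+4), (-3,+5), (-4,-1), (+1,+4) — a repeating cycle of length 3.
step 7: apply (-3,+5) → (-9,30)

(-9,30)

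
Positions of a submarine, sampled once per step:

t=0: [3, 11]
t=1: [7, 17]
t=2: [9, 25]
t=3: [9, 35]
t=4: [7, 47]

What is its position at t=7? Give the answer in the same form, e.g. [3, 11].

[-11, 95]

Successive displacements: [+4, +6], [+2, +8], [+0, +10], [-2, +12] — each changes by [-2, +2].
step 5: [7, 47] + [-4, +14] → [3, 61]
step 6: [3, 61] + [-6, +16] → [-3, 77]
step 7: [-3, 77] + [-8, +18] → [-11, 95]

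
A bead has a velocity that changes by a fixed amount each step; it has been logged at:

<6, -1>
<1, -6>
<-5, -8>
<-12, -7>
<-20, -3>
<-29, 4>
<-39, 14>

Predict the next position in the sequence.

<-50, 27>

Successive displacements: <-5, -5>, <-6, -2>, <-7, +1>, <-8, +4>, <-9, +7>, <-10, +10> — each changes by <-1, +3>.
step 7: <-39, 14> + <-11, +13> → <-50, 27>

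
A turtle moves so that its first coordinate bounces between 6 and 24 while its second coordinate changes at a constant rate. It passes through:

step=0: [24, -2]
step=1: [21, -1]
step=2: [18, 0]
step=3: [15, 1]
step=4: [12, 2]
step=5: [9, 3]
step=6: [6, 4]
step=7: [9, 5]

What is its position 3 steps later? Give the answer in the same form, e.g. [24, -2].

The first coordinate reflects between 6 and 24, moving 3 per step.
  step 8: 9 → 12
  step 9: 12 → 15
  step 10: 15 → 18
The second coordinate changes by +1 each step: at step 10 it is 8.

[18, 8]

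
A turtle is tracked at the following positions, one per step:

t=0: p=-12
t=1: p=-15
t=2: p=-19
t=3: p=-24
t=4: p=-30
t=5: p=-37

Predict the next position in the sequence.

Taking differences between consecutive positions: -3, -4, -5, -6, -7. These grow by -1 each step.
step 6: -37 − 8 → p=-45

p=-45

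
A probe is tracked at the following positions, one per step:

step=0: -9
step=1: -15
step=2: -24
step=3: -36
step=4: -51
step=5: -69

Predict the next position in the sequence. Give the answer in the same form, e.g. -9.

-90

First differences are -6, -9, -12, -15, -18; their common second difference is -3 (constant acceleration).
step 6: -69 − 21 → -90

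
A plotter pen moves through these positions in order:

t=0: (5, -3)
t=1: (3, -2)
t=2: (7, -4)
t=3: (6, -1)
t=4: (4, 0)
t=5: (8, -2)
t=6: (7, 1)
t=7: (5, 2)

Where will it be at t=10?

The moves between consecutive positions are (-2, +1), (+4, -2), (-1, +3), (-2, +1), (+4, -2), (-1, +3), (-2, +1); they repeat the 3-cycle [(-2, +1), (+4, -2), (-1, +3)].
step 8: apply (+4, -2) → (9, 0)
step 9: apply (-1, +3) → (8, 3)
step 10: apply (-2, +1) → (6, 4)

(6, 4)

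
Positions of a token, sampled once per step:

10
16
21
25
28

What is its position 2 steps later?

31

Successive displacements: +6, +5, +4, +3 — each changes by -1.
step 5: 28 + 2 → 30
step 6: 30 + 1 → 31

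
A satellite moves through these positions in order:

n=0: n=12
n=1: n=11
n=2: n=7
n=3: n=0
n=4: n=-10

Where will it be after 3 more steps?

n=-58

Taking differences between consecutive positions: -1, -4, -7, -10. These grow by -3 each step.
step 5: -10 − 13 → n=-23
step 6: -23 − 16 → n=-39
step 7: -39 − 19 → n=-58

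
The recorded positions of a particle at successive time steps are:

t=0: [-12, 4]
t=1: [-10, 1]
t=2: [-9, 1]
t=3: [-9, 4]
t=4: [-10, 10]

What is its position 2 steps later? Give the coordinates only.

Taking differences between consecutive positions: [+2, -3], [+1, +0], [+0, +3], [-1, +6]. These grow by [-1, +3] each step.
step 5: [-10, 10] + [-2, +9] → [-12, 19]
step 6: [-12, 19] + [-3, +12] → [-15, 31]

[-15, 31]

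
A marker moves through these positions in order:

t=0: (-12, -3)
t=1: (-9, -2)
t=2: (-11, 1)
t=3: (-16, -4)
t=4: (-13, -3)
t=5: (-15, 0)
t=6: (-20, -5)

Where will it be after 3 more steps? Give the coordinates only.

Step-to-step displacements: (+3, +1), (-2, +3), (-5, -5), (+3, +1), (-2, +3), (-5, -5) — a repeating cycle of length 3.
step 7: apply (+3, +1) → (-17, -4)
step 8: apply (-2, +3) → (-19, -1)
step 9: apply (-5, -5) → (-24, -6)

(-24, -6)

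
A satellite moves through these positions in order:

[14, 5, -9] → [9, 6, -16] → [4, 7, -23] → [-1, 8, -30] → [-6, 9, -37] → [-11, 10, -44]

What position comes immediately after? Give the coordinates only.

Each step adds [-5, +1, -7] to the position.
step 6: [-11, 10, -44] + [-5, +1, -7] → [-16, 11, -51]

[-16, 11, -51]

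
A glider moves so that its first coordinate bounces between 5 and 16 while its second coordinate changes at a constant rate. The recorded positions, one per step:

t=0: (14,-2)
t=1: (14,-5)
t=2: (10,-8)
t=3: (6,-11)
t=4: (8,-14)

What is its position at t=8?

(8,-26)

The first coordinate reflects between 5 and 16, moving 4 per step.
  step 5: 8 → 12
  step 6: 12 → 16
  step 7: 16 → 12
  step 8: 12 → 8
The second coordinate changes by -3 each step: at step 8 it is -26.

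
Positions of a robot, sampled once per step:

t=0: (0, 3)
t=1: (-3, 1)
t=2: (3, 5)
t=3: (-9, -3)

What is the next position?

(15, 13)

The jumps are (-3, -2), (+6, +4), (-12, -8) — a geometric progression with ratio -2.
step 4: (-9, -3) + (+24, +16) → (15, 13)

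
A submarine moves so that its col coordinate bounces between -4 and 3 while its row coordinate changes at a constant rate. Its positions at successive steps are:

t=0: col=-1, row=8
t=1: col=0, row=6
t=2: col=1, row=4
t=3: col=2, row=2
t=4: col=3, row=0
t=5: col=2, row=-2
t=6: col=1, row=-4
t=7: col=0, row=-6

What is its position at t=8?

col=-1, row=-8

The col coordinate reflects between -4 and 3, moving 1 per step.
  step 8: 0 → -1
The row coordinate changes by -2 each step: at step 8 it is -8.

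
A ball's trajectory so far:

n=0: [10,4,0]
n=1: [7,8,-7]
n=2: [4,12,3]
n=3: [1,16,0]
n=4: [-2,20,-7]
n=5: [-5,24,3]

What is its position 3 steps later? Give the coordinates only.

[-14,36,3]

The first coordinate changes by -3 each step, so at step 8 it is 10 + 8·(-3) = -14.
The second coordinate changes by +4 each step, so at step 8 it is 4 + 8·(4) = 36.
The third coordinate repeats the cycle [0, -7, 3] with period 3; step 8 mod 3 = 2, giving 3.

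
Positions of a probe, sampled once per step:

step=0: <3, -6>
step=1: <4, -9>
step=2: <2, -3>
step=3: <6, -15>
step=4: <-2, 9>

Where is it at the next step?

Consecutive displacements <+1, -3>, <-2, +6>, <+4, -12>, <-8, +24> scale by a factor of -2 each step.
step 5: <-2, 9> + <+16, -48> → <14, -39>

<14, -39>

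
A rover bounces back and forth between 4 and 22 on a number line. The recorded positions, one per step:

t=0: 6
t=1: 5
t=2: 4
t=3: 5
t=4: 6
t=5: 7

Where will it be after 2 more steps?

9

The value reflects between 4 and 22, moving 1 per step.
  step 6: 7 → 8
  step 7: 8 → 9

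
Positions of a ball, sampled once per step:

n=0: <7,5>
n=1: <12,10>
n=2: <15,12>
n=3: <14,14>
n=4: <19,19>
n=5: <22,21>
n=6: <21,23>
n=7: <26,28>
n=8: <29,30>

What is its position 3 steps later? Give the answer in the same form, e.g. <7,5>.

Differencing gives <+5,+5>, <+3,+2>, <-1,+2>, <+5,+5>, <+3,+2>, <-1,+2>, <+5,+5>, <+3,+2>. This is the pattern <+5,+5>, <+3,+2>, <-1,+2> repeated.
step 9: apply <-1,+2> → <28,32>
step 10: apply <+5,+5> → <33,37>
step 11: apply <+3,+2> → <36,39>

<36,39>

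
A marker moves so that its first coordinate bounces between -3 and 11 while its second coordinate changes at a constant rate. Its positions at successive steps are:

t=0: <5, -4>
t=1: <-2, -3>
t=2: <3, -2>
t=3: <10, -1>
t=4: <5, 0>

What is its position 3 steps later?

The first coordinate travels 7 per step and bounces off the walls at -3 and 11.
  step 5: 5 → -2
  step 6: -2 → 3
  step 7: 3 → 10
The second coordinate changes by +1 each step: at step 7 it is 3.

<10, 3>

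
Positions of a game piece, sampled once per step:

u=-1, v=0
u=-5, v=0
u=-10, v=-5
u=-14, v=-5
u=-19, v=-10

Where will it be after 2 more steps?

Differencing gives (-4,+0), (-5,-5), (-4,+0), (-5,-5). This is the pattern (-4,+0), (-5,-5) repeated.
step 5: apply (-4,+0) → u=-23, v=-10
step 6: apply (-5,-5) → u=-28, v=-15

u=-28, v=-15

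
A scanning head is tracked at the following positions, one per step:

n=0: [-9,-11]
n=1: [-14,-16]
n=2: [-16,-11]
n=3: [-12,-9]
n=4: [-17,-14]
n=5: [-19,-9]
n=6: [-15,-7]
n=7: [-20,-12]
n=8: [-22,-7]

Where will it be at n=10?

Differencing gives [-5,-5], [-2,+5], [+4,+2], [-5,-5], [-2,+5], [+4,+2], [-5,-5], [-2,+5]. This is the pattern [-5,-5], [-2,+5], [+4,+2] repeated.
step 9: apply [+4,+2] → [-18,-5]
step 10: apply [-5,-5] → [-23,-10]

[-23,-10]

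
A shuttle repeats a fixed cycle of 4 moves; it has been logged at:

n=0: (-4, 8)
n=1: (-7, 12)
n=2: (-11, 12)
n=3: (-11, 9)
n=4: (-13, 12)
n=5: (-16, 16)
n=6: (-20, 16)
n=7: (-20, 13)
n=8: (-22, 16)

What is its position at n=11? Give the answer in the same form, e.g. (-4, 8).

Step-to-step displacements: (-3, +4), (-4, +0), (+0, -3), (-2, +3), (-3, +4), (-4, +0), (+0, -3), (-2, +3) — a repeating cycle of length 4.
step 9: apply (-3, +4) → (-25, 20)
step 10: apply (-4, +0) → (-29, 20)
step 11: apply (+0, -3) → (-29, 17)

(-29, 17)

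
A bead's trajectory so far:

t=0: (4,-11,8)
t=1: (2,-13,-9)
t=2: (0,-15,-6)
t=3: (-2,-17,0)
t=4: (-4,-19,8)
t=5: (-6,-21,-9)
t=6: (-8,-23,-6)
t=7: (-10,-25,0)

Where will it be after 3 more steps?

(-16,-31,-6)

First: linear, -2 per step → -16 at step 10.
Second: linear, -2 per step → -31 at step 10.
Third: cycles through 8, -9, -6, 0 every 4 steps. Step 10 lands at position 2 of the cycle → -6.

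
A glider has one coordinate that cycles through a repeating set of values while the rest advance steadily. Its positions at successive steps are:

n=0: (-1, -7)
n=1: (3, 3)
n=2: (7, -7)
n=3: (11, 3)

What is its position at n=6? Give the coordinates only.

(23, -7)

The first coordinate changes by +4 each step, so at step 6 it is -1 + 6·(4) = 23.
The second coordinate repeats the cycle [-7, 3] with period 2; step 6 mod 2 = 0, giving -7.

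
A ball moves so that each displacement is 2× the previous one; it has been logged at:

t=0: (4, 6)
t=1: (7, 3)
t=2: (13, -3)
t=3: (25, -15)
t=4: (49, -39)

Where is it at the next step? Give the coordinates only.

Consecutive displacements (+3, -3), (+6, -6), (+12, -12), (+24, -24) scale by a factor of 2 each step.
step 5: (49, -39) + (+48, -48) → (97, -87)

(97, -87)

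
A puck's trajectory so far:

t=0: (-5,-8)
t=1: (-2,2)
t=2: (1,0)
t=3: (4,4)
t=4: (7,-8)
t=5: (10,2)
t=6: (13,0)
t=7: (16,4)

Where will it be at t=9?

(22,2)

The first coordinate changes by +3 each step, so at step 9 it is -5 + 9·(3) = 22.
The second coordinate repeats the cycle [-8, 2, 0, 4] with period 4; step 9 mod 4 = 1, giving 2.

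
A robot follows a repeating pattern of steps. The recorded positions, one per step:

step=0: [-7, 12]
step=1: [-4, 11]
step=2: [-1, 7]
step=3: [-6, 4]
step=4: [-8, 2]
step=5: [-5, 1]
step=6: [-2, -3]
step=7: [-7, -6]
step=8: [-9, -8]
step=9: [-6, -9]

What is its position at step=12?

[-10, -18]

Step-to-step displacements: [+3, -1], [+3, -4], [-5, -3], [-2, -2], [+3, -1], [+3, -4], [-5, -3], [-2, -2], [+3, -1] — a repeating cycle of length 4.
step 10: apply [+3, -4] → [-3, -13]
step 11: apply [-5, -3] → [-8, -16]
step 12: apply [-2, -2] → [-10, -18]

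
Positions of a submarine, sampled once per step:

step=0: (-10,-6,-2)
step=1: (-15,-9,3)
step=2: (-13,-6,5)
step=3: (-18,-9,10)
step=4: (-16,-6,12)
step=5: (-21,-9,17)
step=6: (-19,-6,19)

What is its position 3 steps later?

Differencing gives (-5,-3,+5), (+2,+3,+2), (-5,-3,+5), (+2,+3,+2), (-5,-3,+5), (+2,+3,+2). This is the pattern (-5,-3,+5), (+2,+3,+2) repeated.
step 7: apply (-5,-3,+5) → (-24,-9,24)
step 8: apply (+2,+3,+2) → (-22,-6,26)
step 9: apply (-5,-3,+5) → (-27,-9,31)

(-27,-9,31)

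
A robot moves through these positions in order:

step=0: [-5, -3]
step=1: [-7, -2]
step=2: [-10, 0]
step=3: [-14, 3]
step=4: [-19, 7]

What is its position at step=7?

First differences are [-2, +1], [-3, +2], [-4, +3], [-5, +4]; their common second difference is [-1, +1] (constant acceleration).
step 5: [-19, 7] + [-6, +5] → [-25, 12]
step 6: [-25, 12] + [-7, +6] → [-32, 18]
step 7: [-32, 18] + [-8, +7] → [-40, 25]

[-40, 25]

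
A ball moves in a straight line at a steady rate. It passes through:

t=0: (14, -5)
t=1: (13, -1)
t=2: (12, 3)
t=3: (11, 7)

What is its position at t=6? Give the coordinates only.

(8, 19)

Constant displacement of (-1, +4) per step.
step 4: (11, 7) + (-1, +4) → (10, 11)
step 5: (10, 11) + (-1, +4) → (9, 15)
step 6: (9, 15) + (-1, +4) → (8, 19)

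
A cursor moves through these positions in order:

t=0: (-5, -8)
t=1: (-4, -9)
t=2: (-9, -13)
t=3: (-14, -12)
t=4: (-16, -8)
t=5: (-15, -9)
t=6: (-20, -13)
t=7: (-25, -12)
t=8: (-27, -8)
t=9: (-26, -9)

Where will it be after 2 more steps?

(-36, -12)

Step-to-step displacements: (+1, -1), (-5, -4), (-5, +1), (-2, +4), (+1, -1), (-5, -4), (-5, +1), (-2, +4), (+1, -1) — a repeating cycle of length 4.
step 10: apply (-5, -4) → (-31, -13)
step 11: apply (-5, +1) → (-36, -12)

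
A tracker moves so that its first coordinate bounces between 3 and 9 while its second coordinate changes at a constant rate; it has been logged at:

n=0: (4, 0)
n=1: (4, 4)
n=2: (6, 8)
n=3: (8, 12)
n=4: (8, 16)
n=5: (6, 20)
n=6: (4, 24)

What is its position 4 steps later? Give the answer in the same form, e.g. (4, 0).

The first coordinate travels 2 per step and bounces off the walls at 3 and 9.
  step 7: 4 → 4
  step 8: 4 → 6
  step 9: 6 → 8
  step 10: 8 → 8
The second coordinate changes by +4 each step: at step 10 it is 40.

(8, 40)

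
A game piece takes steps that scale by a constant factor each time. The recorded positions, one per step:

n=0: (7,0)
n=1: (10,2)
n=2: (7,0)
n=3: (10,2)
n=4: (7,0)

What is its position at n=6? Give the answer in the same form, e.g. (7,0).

(7,0)

Step-to-step displacements: (+3,+2), (-3,-2), (+3,+2), (-3,-2); each is -1× the previous.
step 5: (7,0) + (+3,+2) → (10,2)
step 6: (10,2) + (-3,-2) → (7,0)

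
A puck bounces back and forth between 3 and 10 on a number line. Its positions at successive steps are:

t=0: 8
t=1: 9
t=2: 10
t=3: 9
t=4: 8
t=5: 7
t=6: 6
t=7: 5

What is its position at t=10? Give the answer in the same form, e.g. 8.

The value travels 1 per step and bounces off the walls at 3 and 10.
  step 8: 5 → 4
  step 9: 4 → 3
  step 10: 3 → 4

4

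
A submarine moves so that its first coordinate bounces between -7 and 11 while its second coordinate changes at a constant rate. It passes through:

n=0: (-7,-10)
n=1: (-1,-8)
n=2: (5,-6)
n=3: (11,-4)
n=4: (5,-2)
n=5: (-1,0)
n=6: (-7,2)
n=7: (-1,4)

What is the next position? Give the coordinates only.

(5,6)

The first coordinate travels 6 per step and bounces off the walls at -7 and 11.
  step 8: -1 → 5
The second coordinate changes by +2 each step: at step 8 it is 6.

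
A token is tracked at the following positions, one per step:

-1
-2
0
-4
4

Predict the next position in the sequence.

Consecutive displacements -1, +2, -4, +8 scale by a factor of -2 each step.
step 5: 4 − 16 → -12

-12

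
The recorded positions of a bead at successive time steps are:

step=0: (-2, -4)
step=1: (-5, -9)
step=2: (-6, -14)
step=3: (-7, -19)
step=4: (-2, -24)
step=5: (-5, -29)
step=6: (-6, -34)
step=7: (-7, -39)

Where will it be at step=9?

(-5, -49)

The first coordinate repeats the cycle [-2, -5, -6, -7] with period 4; step 9 mod 4 = 1, giving -5.
The second coordinate changes by -5 each step, so at step 9 it is -4 + 9·(-5) = -49.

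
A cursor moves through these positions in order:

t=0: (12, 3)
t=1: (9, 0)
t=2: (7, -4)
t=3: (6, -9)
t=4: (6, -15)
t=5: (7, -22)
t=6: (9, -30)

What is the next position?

Taking differences between consecutive positions: (-3, -3), (-2, -4), (-1, -5), (+0, -6), (+1, -7), (+2, -8). These grow by (+1, -1) each step.
step 7: (9, -30) + (+3, -9) → (12, -39)

(12, -39)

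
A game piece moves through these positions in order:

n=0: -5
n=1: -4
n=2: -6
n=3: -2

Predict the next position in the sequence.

-10

Consecutive displacements +1, -2, +4 scale by a factor of -2 each step.
step 4: -2 − 8 → -10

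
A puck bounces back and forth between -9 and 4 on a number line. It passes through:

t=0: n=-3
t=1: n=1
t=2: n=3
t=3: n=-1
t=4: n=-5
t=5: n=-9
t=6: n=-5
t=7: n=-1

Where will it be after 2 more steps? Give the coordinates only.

n=1

The value reflects between -9 and 4, moving 4 per step.
  step 8: -1 → 3
  step 9: 3 → 1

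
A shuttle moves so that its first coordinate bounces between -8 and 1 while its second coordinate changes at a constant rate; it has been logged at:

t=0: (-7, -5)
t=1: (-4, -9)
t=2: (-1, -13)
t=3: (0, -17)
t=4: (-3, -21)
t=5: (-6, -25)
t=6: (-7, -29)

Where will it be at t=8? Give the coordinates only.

(-1, -37)

The first coordinate travels 3 per step and bounces off the walls at -8 and 1.
  step 7: -7 → -4
  step 8: -4 → -1
The second coordinate changes by -4 each step: at step 8 it is -37.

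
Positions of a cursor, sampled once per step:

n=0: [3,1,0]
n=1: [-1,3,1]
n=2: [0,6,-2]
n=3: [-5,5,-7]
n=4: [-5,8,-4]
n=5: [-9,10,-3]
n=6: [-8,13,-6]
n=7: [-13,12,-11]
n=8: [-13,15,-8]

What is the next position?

[-17,17,-7]

The moves between consecutive positions are [-4,+2,+1], [+1,+3,-3], [-5,-1,-5], [+0,+3,+3], [-4,+2,+1], [+1,+3,-3], [-5,-1,-5], [+0,+3,+3]; they repeat the 4-cycle [[-4,+2,+1], [+1,+3,-3], [-5,-1,-5], [+0,+3,+3]].
step 9: apply [-4,+2,+1] → [-17,17,-7]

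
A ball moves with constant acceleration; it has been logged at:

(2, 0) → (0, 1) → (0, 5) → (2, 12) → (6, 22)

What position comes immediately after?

First differences are (-2, +1), (+0, +4), (+2, +7), (+4, +10); their common second difference is (+2, +3) (constant acceleration).
step 5: (6, 22) + (+6, +13) → (12, 35)

(12, 35)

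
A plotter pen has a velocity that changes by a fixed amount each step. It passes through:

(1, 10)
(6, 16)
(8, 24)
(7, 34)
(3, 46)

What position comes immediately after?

First differences are (+5, +6), (+2, +8), (-1, +10), (-4, +12); their common second difference is (-3, +2) (constant acceleration).
step 5: (3, 46) + (-7, +14) → (-4, 60)

(-4, 60)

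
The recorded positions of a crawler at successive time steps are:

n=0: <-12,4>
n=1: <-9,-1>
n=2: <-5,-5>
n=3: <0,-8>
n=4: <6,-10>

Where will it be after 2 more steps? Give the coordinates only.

<21,-11>

First differences are <+3,-5>, <+4,-4>, <+5,-3>, <+6,-2>; their common second difference is <+1,+1> (constant acceleration).
step 5: <6,-10> + <+7,-1> → <13,-11>
step 6: <13,-11> + <+8,+0> → <21,-11>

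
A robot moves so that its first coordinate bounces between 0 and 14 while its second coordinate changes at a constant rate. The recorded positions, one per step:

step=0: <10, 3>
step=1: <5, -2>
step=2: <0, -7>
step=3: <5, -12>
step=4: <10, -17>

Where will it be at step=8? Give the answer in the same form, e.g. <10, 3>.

The first coordinate travels 5 per step and bounces off the walls at 0 and 14.
  step 5: 10 → 13
  step 6: 13 → 8
  step 7: 8 → 3
  step 8: 3 → 2
The second coordinate changes by -5 each step: at step 8 it is -37.

<2, -37>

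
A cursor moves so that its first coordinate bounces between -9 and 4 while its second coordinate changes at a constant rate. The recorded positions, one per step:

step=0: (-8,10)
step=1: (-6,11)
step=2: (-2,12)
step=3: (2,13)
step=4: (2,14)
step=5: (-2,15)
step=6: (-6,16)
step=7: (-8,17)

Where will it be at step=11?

The first coordinate travels 4 per step and bounces off the walls at -9 and 4.
  step 8: -8 → -4
  step 9: -4 → 0
  step 10: 0 → 4
  step 11: 4 → 0
The second coordinate changes by +1 each step: at step 11 it is 21.

(0,21)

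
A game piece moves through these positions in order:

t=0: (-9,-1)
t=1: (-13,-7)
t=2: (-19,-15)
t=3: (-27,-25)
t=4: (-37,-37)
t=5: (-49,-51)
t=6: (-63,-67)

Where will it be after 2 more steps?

First differences are (-4,-6), (-6,-8), (-8,-10), (-10,-12), (-12,-14), (-14,-16); their common second difference is (-2,-2) (constant acceleration).
step 7: (-63,-67) + (-16,-18) → (-79,-85)
step 8: (-79,-85) + (-18,-20) → (-97,-105)

(-97,-105)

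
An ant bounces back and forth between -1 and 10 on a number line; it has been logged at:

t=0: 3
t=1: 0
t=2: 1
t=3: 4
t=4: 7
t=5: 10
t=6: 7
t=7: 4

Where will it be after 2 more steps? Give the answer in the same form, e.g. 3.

The value reflects between -1 and 10, moving 3 per step.
  step 8: 4 → 1
  step 9: 1 → 0

0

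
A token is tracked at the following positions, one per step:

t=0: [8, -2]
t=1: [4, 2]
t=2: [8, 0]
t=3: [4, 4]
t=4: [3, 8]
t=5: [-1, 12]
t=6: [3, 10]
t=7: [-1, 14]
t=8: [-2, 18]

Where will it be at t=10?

[-2, 20]

Step-to-step displacements: [-4, +4], [+4, -2], [-4, +4], [-1, +4], [-4, +4], [+4, -2], [-4, +4], [-1, +4] — a repeating cycle of length 4.
step 9: apply [-4, +4] → [-6, 22]
step 10: apply [+4, -2] → [-2, 20]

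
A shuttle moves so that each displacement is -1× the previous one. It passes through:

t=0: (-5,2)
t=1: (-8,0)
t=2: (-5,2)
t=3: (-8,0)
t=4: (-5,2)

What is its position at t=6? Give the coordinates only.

The jumps are (-3,-2), (+3,+2), (-3,-2), (+3,+2) — a geometric progression with ratio -1.
step 5: (-5,2) + (-3,-2) → (-8,0)
step 6: (-8,0) + (+3,+2) → (-5,2)

(-5,2)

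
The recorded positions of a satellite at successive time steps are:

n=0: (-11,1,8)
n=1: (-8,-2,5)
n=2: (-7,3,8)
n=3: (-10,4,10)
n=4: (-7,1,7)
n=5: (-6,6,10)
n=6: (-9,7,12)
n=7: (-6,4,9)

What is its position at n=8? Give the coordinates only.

Step-to-step displacements: (+3,-3,-3), (+1,+5,+3), (-3,+1,+2), (+3,-3,-3), (+1,+5,+3), (-3,+1,+2), (+3,-3,-3) — a repeating cycle of length 3.
step 8: apply (+1,+5,+3) → (-5,9,12)

(-5,9,12)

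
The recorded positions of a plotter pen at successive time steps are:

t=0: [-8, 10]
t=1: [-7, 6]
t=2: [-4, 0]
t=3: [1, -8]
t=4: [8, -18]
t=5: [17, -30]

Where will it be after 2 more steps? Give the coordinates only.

[41, -60]

First differences are [+1, -4], [+3, -6], [+5, -8], [+7, -10], [+9, -12]; their common second difference is [+2, -2] (constant acceleration).
step 6: [17, -30] + [+11, -14] → [28, -44]
step 7: [28, -44] + [+13, -16] → [41, -60]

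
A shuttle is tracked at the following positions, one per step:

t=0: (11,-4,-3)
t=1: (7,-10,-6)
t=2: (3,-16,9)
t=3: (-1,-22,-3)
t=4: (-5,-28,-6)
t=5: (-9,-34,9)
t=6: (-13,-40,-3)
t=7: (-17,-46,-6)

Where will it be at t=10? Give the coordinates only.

First: linear, -4 per step → -29 at step 10.
Second: linear, -6 per step → -64 at step 10.
Third: cycles through -3, -6, 9 every 3 steps. Step 10 lands at position 1 of the cycle → -6.

(-29,-64,-6)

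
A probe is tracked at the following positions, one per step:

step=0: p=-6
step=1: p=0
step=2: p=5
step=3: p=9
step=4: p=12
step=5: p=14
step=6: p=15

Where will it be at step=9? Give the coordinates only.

Successive displacements: +6, +5, +4, +3, +2, +1 — each changes by -1.
step 7: 15 + 0 → p=15
step 8: 15 − 1 → p=14
step 9: 14 − 2 → p=12

p=12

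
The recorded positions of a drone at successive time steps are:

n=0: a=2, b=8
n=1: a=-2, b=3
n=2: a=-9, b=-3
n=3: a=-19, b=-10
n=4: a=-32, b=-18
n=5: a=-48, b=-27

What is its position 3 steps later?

First differences are (-4,-5), (-7,-6), (-10,-7), (-13,-8), (-16,-9); their common second difference is (-3,-1) (constant acceleration).
step 6: a=-48, b=-27 + (-19,-10) → a=-67, b=-37
step 7: a=-67, b=-37 + (-22,-11) → a=-89, b=-48
step 8: a=-89, b=-48 + (-25,-12) → a=-114, b=-60

a=-114, b=-60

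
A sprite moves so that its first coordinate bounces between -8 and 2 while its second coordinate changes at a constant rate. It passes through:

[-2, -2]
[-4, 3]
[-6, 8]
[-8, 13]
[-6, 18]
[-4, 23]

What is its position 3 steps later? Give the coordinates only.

[2, 38]

The first coordinate travels 2 per step and bounces off the walls at -8 and 2.
  step 6: -4 → -2
  step 7: -2 → 0
  step 8: 0 → 2
The second coordinate changes by +5 each step: at step 8 it is 38.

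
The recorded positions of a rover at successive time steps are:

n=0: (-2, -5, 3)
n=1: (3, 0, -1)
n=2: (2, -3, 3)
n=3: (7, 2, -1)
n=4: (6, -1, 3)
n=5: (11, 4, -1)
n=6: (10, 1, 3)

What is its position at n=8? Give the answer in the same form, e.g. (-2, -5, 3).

(14, 3, 3)

The moves between consecutive positions are (+5, +5, -4), (-1, -3, +4), (+5, +5, -4), (-1, -3, +4), (+5, +5, -4), (-1, -3, +4); they repeat the 2-cycle [(+5, +5, -4), (-1, -3, +4)].
step 7: apply (+5, +5, -4) → (15, 6, -1)
step 8: apply (-1, -3, +4) → (14, 3, 3)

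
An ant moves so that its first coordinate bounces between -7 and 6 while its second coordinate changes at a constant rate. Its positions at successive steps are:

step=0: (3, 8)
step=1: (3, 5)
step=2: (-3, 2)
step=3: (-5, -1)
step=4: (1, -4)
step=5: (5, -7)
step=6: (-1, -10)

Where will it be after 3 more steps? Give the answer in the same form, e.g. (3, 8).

The first coordinate reflects between -7 and 6, moving 6 per step.
  step 7: -1 → -7
  step 8: -7 → -1
  step 9: -1 → 5
The second coordinate changes by -3 each step: at step 9 it is -19.

(5, -19)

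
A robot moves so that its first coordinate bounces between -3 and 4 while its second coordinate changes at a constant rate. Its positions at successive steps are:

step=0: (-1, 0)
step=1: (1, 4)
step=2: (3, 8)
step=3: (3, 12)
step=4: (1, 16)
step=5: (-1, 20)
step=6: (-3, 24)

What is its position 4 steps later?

(3, 40)

The first coordinate reflects between -3 and 4, moving 2 per step.
  step 7: -3 → -1
  step 8: -1 → 1
  step 9: 1 → 3
  step 10: 3 → 3
The second coordinate changes by +4 each step: at step 10 it is 40.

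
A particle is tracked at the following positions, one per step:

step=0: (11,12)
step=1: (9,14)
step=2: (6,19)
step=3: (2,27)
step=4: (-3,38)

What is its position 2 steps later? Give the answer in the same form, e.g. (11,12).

(-16,69)

Successive displacements: (-2,+2), (-3,+5), (-4,+8), (-5,+11) — each changes by (-1,+3).
step 5: (-3,38) + (-6,+14) → (-9,52)
step 6: (-9,52) + (-7,+17) → (-16,69)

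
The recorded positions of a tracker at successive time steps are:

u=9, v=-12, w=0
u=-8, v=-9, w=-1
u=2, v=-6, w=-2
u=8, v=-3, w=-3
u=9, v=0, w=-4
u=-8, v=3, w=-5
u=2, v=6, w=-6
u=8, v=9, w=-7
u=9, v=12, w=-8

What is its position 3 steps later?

U: cycles through 9, -8, 2, 8 every 4 steps. Step 11 lands at position 3 of the cycle → 8.
V: linear, +3 per step → 21 at step 11.
W: linear, -1 per step → -11 at step 11.

u=8, v=21, w=-11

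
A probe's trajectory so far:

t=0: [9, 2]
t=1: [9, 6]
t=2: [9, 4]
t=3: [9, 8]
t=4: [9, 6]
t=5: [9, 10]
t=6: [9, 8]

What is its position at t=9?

[9, 14]

The moves between consecutive positions are [+0, +4], [+0, -2], [+0, +4], [+0, -2], [+0, +4], [+0, -2]; they repeat the 2-cycle [[+0, +4], [+0, -2]].
step 7: apply [+0, +4] → [9, 12]
step 8: apply [+0, -2] → [9, 10]
step 9: apply [+0, +4] → [9, 14]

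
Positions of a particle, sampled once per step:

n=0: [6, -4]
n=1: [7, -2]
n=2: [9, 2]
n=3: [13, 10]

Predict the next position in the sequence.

[21, 26]

Step-to-step displacements: [+1, +2], [+2, +4], [+4, +8]; each is 2× the previous.
step 4: [13, 10] + [+8, +16] → [21, 26]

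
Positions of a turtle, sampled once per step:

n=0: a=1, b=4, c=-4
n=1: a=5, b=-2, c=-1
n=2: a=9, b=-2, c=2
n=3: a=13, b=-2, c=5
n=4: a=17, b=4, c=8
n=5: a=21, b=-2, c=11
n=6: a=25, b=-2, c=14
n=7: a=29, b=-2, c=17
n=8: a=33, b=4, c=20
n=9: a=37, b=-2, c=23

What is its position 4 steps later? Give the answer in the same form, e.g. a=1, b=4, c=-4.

The a coordinate changes by +4 each step, so at step 13 it is 1 + 13·(4) = 53.
The b coordinate repeats the cycle [4, -2, -2, -2] with period 4; step 13 mod 4 = 1, giving -2.
The c coordinate changes by +3 each step, so at step 13 it is -4 + 13·(3) = 35.

a=53, b=-2, c=35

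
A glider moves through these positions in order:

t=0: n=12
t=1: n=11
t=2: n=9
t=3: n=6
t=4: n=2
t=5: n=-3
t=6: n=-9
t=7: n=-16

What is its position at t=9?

First differences are -1, -2, -3, -4, -5, -6, -7; their common second difference is -1 (constant acceleration).
step 8: -16 − 8 → n=-24
step 9: -24 − 9 → n=-33

n=-33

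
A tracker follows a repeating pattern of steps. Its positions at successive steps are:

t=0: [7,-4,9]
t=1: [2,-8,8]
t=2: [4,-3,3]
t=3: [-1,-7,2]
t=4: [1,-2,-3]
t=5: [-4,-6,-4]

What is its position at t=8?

The moves between consecutive positions are [-5,-4,-1], [+2,+5,-5], [-5,-4,-1], [+2,+5,-5], [-5,-4,-1]; they repeat the 2-cycle [[-5,-4,-1], [+2,+5,-5]].
step 6: apply [+2,+5,-5] → [-2,-1,-9]
step 7: apply [-5,-4,-1] → [-7,-5,-10]
step 8: apply [+2,+5,-5] → [-5,0,-15]

[-5,0,-15]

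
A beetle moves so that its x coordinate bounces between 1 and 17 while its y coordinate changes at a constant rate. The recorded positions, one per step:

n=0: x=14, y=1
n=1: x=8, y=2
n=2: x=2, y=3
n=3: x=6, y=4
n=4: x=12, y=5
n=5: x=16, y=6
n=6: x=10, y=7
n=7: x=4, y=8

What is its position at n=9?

x=10, y=10

The x coordinate travels 6 per step and bounces off the walls at 1 and 17.
  step 8: 4 → 4
  step 9: 4 → 10
The y coordinate changes by +1 each step: at step 9 it is 10.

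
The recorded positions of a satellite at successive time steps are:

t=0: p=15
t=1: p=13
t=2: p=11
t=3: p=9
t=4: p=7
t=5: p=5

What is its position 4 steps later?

p=-3

Each step adds -2 to the position.
step 6: 5 − 2 → p=3
step 7: 3 − 2 → p=1
step 8: 1 − 2 → p=-1
step 9: -1 − 2 → p=-3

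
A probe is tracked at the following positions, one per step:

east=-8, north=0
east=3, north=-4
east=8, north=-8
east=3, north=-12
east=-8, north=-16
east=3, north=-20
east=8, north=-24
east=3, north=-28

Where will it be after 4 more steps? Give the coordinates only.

The east coordinate repeats the cycle [-8, 3, 8, 3] with period 4; step 11 mod 4 = 3, giving 3.
The north coordinate changes by -4 each step, so at step 11 it is 0 + 11·(-4) = -44.

east=3, north=-44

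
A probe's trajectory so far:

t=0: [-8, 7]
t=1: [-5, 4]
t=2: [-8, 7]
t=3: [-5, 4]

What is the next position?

Step-to-step displacements: [+3, -3], [-3, +3], [+3, -3]; each is -1× the previous.
step 4: [-5, 4] + [-3, +3] → [-8, 7]

[-8, 7]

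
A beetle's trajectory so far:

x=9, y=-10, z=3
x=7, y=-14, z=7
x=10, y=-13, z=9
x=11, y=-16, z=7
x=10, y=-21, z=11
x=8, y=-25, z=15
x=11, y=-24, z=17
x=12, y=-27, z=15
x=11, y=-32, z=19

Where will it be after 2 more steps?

x=12, y=-35, z=25

Differencing gives (-2, -4, +4), (+3, +1, +2), (+1, -3, -2), (-1, -5, +4), (-2, -4, +4), (+3, +1, +2), (+1, -3, -2), (-1, -5, +4). This is the pattern (-2, -4, +4), (+3, +1, +2), (+1, -3, -2), (-1, -5, +4) repeated.
step 9: apply (-2, -4, +4) → x=9, y=-36, z=23
step 10: apply (+3, +1, +2) → x=12, y=-35, z=25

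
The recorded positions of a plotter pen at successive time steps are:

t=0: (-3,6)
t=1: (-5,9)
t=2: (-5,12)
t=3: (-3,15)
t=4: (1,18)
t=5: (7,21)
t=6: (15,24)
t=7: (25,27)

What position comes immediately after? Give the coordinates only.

Taking differences between consecutive positions: (-2,+3), (+0,+3), (+2,+3), (+4,+3), (+6,+3), (+8,+3), (+10,+3). These grow by (+2,+0) each step.
step 8: (25,27) + (+12,+3) → (37,30)

(37,30)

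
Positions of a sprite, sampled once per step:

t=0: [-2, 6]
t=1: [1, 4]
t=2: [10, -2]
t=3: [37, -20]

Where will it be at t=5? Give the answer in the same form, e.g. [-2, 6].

Consecutive displacements [+3, -2], [+9, -6], [+27, -18] scale by a factor of 3 each step.
step 4: [37, -20] + [+81, -54] → [118, -74]
step 5: [118, -74] + [+243, -162] → [361, -236]

[361, -236]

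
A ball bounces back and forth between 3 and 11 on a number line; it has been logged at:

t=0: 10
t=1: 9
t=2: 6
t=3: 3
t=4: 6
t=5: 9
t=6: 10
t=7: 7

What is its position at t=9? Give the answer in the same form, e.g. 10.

The value reflects between 3 and 11, moving 3 per step.
  step 8: 7 → 4
  step 9: 4 → 5

5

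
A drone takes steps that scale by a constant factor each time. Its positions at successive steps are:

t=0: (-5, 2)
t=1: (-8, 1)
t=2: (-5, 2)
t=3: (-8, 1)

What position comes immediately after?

Consecutive displacements (-3, -1), (+3, +1), (-3, -1) scale by a factor of -1 each step.
step 4: (-8, 1) + (+3, +1) → (-5, 2)

(-5, 2)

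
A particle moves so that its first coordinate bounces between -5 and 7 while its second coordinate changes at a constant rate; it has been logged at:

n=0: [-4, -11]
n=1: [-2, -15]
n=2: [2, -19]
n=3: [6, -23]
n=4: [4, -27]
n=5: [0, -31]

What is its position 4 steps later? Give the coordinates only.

[6, -47]

The first coordinate travels 4 per step and bounces off the walls at -5 and 7.
  step 6: 0 → -4
  step 7: -4 → -2
  step 8: -2 → 2
  step 9: 2 → 6
The second coordinate changes by -4 each step: at step 9 it is -47.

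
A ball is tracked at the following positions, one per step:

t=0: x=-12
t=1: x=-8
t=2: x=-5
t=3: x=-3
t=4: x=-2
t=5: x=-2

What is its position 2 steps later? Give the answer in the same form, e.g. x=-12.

x=-5

Taking differences between consecutive positions: +4, +3, +2, +1, +0. These grow by -1 each step.
step 6: -2 − 1 → x=-3
step 7: -3 − 2 → x=-5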